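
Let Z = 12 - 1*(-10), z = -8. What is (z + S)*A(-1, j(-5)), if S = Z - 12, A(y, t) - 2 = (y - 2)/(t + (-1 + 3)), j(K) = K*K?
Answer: 34/9 ≈ 3.7778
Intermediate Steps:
Z = 22 (Z = 12 + 10 = 22)
j(K) = K**2
A(y, t) = 2 + (-2 + y)/(2 + t) (A(y, t) = 2 + (y - 2)/(t + (-1 + 3)) = 2 + (-2 + y)/(t + 2) = 2 + (-2 + y)/(2 + t))
S = 10 (S = 22 - 12 = 10)
(z + S)*A(-1, j(-5)) = (-8 + 10)*((2 - 1 + 2*(-5)**2)/(2 + (-5)**2)) = 2*((2 - 1 + 2*25)/(2 + 25)) = 2*((2 - 1 + 50)/27) = 2*((1/27)*51) = 2*(17/9) = 34/9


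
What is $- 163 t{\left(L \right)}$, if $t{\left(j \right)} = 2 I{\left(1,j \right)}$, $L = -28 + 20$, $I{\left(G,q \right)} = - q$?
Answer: $-2608$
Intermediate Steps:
$L = -8$
$t{\left(j \right)} = - 2 j$ ($t{\left(j \right)} = 2 \left(- j\right) = - 2 j$)
$- 163 t{\left(L \right)} = - 163 \left(\left(-2\right) \left(-8\right)\right) = \left(-163\right) 16 = -2608$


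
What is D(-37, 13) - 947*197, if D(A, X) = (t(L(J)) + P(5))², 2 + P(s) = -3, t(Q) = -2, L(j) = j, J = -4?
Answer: -186510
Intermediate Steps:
P(s) = -5 (P(s) = -2 - 3 = -5)
D(A, X) = 49 (D(A, X) = (-2 - 5)² = (-7)² = 49)
D(-37, 13) - 947*197 = 49 - 947*197 = 49 - 186559 = -186510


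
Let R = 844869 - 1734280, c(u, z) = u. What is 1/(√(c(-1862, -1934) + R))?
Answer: -I*√891273/891273 ≈ -0.0010592*I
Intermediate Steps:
R = -889411
1/(√(c(-1862, -1934) + R)) = 1/(√(-1862 - 889411)) = 1/(√(-891273)) = 1/(I*√891273) = -I*√891273/891273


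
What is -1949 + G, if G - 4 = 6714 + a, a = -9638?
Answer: -4869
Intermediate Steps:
G = -2920 (G = 4 + (6714 - 9638) = 4 - 2924 = -2920)
-1949 + G = -1949 - 2920 = -4869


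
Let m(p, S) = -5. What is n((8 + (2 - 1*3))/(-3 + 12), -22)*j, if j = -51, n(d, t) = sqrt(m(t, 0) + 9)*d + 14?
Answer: -2380/3 ≈ -793.33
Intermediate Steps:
n(d, t) = 14 + 2*d (n(d, t) = sqrt(-5 + 9)*d + 14 = sqrt(4)*d + 14 = 2*d + 14 = 14 + 2*d)
n((8 + (2 - 1*3))/(-3 + 12), -22)*j = (14 + 2*((8 + (2 - 1*3))/(-3 + 12)))*(-51) = (14 + 2*((8 + (2 - 3))/9))*(-51) = (14 + 2*((8 - 1)*(1/9)))*(-51) = (14 + 2*(7*(1/9)))*(-51) = (14 + 2*(7/9))*(-51) = (14 + 14/9)*(-51) = (140/9)*(-51) = -2380/3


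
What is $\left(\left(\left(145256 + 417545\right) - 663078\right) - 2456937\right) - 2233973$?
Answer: $-4791187$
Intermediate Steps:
$\left(\left(\left(145256 + 417545\right) - 663078\right) - 2456937\right) - 2233973 = \left(\left(562801 - 663078\right) - 2456937\right) - 2233973 = \left(-100277 - 2456937\right) - 2233973 = -2557214 - 2233973 = -4791187$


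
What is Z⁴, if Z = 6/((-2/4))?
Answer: 20736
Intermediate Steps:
Z = -12 (Z = 6/(((¼)*(-2))) = 6/(-½) = 6*(-2) = -12)
Z⁴ = (-12)⁴ = 20736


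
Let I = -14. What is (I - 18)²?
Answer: 1024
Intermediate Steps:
(I - 18)² = (-14 - 18)² = (-32)² = 1024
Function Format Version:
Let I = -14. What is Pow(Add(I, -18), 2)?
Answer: 1024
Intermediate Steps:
Pow(Add(I, -18), 2) = Pow(Add(-14, -18), 2) = Pow(-32, 2) = 1024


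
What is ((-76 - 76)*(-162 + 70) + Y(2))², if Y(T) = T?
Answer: 195608196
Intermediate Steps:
((-76 - 76)*(-162 + 70) + Y(2))² = ((-76 - 76)*(-162 + 70) + 2)² = (-152*(-92) + 2)² = (13984 + 2)² = 13986² = 195608196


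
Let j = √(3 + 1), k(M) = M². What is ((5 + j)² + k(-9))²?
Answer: 16900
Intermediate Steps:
j = 2 (j = √4 = 2)
((5 + j)² + k(-9))² = ((5 + 2)² + (-9)²)² = (7² + 81)² = (49 + 81)² = 130² = 16900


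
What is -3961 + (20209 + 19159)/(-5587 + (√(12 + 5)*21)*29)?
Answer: -12360855366/3113699 - 2996889*√17/3113699 ≈ -3973.8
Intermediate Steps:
-3961 + (20209 + 19159)/(-5587 + (√(12 + 5)*21)*29) = -3961 + 39368/(-5587 + (√17*21)*29) = -3961 + 39368/(-5587 + (21*√17)*29) = -3961 + 39368/(-5587 + 609*√17)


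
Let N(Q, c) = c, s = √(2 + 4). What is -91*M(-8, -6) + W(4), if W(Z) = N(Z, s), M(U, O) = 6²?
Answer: -3276 + √6 ≈ -3273.6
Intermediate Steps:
M(U, O) = 36
s = √6 ≈ 2.4495
W(Z) = √6
-91*M(-8, -6) + W(4) = -91*36 + √6 = -3276 + √6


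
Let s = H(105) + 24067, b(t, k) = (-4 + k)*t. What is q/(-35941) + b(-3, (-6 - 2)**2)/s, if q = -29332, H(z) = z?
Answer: 175635931/217191463 ≈ 0.80867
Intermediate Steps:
b(t, k) = t*(-4 + k)
s = 24172 (s = 105 + 24067 = 24172)
q/(-35941) + b(-3, (-6 - 2)**2)/s = -29332/(-35941) - 3*(-4 + (-6 - 2)**2)/24172 = -29332*(-1/35941) - 3*(-4 + (-8)**2)*(1/24172) = 29332/35941 - 3*(-4 + 64)*(1/24172) = 29332/35941 - 3*60*(1/24172) = 29332/35941 - 180*1/24172 = 29332/35941 - 45/6043 = 175635931/217191463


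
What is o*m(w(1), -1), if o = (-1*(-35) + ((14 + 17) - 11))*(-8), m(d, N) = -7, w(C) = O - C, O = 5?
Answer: 3080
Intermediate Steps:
w(C) = 5 - C
o = -440 (o = (35 + (31 - 11))*(-8) = (35 + 20)*(-8) = 55*(-8) = -440)
o*m(w(1), -1) = -440*(-7) = 3080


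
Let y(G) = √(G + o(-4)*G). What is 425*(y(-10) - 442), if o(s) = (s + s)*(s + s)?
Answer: -187850 + 2125*I*√26 ≈ -1.8785e+5 + 10835.0*I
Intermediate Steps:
o(s) = 4*s² (o(s) = (2*s)*(2*s) = 4*s²)
y(G) = √65*√G (y(G) = √(G + (4*(-4)²)*G) = √(G + (4*16)*G) = √(G + 64*G) = √(65*G) = √65*√G)
425*(y(-10) - 442) = 425*(√65*√(-10) - 442) = 425*(√65*(I*√10) - 442) = 425*(5*I*√26 - 442) = 425*(-442 + 5*I*√26) = -187850 + 2125*I*√26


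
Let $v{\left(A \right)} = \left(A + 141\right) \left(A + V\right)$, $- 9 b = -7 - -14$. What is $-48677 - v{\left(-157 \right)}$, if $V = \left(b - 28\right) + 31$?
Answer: $- \frac{460381}{9} \approx -51153.0$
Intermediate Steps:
$b = - \frac{7}{9}$ ($b = - \frac{-7 - -14}{9} = - \frac{-7 + 14}{9} = \left(- \frac{1}{9}\right) 7 = - \frac{7}{9} \approx -0.77778$)
$V = \frac{20}{9}$ ($V = \left(- \frac{7}{9} - 28\right) + 31 = - \frac{259}{9} + 31 = \frac{20}{9} \approx 2.2222$)
$v{\left(A \right)} = \left(141 + A\right) \left(\frac{20}{9} + A\right)$ ($v{\left(A \right)} = \left(A + 141\right) \left(A + \frac{20}{9}\right) = \left(141 + A\right) \left(\frac{20}{9} + A\right)$)
$-48677 - v{\left(-157 \right)} = -48677 - \left(\frac{940}{3} + \left(-157\right)^{2} + \frac{1289}{9} \left(-157\right)\right) = -48677 - \left(\frac{940}{3} + 24649 - \frac{202373}{9}\right) = -48677 - \frac{22288}{9} = - \frac{460381}{9}$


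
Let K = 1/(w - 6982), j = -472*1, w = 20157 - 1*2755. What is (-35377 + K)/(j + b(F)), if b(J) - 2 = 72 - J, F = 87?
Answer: 368628339/5053700 ≈ 72.942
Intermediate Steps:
b(J) = 74 - J (b(J) = 2 + (72 - J) = 74 - J)
w = 17402 (w = 20157 - 2755 = 17402)
j = -472
K = 1/10420 (K = 1/(17402 - 6982) = 1/10420 ≈ 9.5969e-5)
(-35377 + K)/(j + b(F)) = (-35377 + 1/10420)/(-472 + (74 - 1*87)) = -368628339/(10420*(-472 + (74 - 87))) = -368628339/(10420*(-472 - 13)) = -368628339/10420/(-485) = -368628339/10420*(-1/485) = 368628339/5053700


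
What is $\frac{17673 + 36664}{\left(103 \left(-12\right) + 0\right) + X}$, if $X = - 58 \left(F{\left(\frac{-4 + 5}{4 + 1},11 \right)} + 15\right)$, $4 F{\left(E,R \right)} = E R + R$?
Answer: $- \frac{271685}{11487} \approx -23.652$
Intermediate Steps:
$F{\left(E,R \right)} = \frac{R}{4} + \frac{E R}{4}$ ($F{\left(E,R \right)} = \frac{E R + R}{4} = \frac{R + E R}{4} = \frac{R}{4} + \frac{E R}{4}$)
$X = - \frac{5307}{5}$ ($X = - 58 \left(\frac{1}{4} \cdot 11 \left(1 + \frac{-4 + 5}{4 + 1}\right) + 15\right) = - 58 \left(\frac{1}{4} \cdot 11 \left(1 + 1 \cdot \frac{1}{5}\right) + 15\right) = - 58 \left(\frac{1}{4} \cdot 11 \left(1 + \frac{1}{5}\right) + 15\right) = - 58 \left(\frac{1}{4} \cdot 11 \cdot \frac{6}{5} + 15\right) = - 58 \left(\frac{33}{10} + 15\right) = \left(-58\right) \frac{183}{10} = - \frac{5307}{5} \approx -1061.4$)
$\frac{17673 + 36664}{\left(103 \left(-12\right) + 0\right) + X} = \frac{17673 + 36664}{\left(103 \left(-12\right) + 0\right) - \frac{5307}{5}} = \frac{54337}{\left(-1236 + 0\right) - \frac{5307}{5}} = \frac{54337}{-1236 - \frac{5307}{5}} = \frac{54337}{- \frac{11487}{5}} = 54337 \left(- \frac{5}{11487}\right) = - \frac{271685}{11487}$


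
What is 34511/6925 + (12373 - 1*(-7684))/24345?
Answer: 195813004/33717825 ≈ 5.8074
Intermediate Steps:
34511/6925 + (12373 - 1*(-7684))/24345 = 34511*(1/6925) + (12373 + 7684)*(1/24345) = 34511/6925 + 20057*(1/24345) = 34511/6925 + 20057/24345 = 195813004/33717825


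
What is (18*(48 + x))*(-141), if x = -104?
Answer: 142128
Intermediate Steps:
(18*(48 + x))*(-141) = (18*(48 - 104))*(-141) = (18*(-56))*(-141) = -1008*(-141) = 142128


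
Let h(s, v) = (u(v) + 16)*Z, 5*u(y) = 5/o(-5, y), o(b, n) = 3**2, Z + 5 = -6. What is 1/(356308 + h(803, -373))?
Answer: 9/3205177 ≈ 2.8080e-6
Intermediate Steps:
Z = -11 (Z = -5 - 6 = -11)
o(b, n) = 9
u(y) = 1/9 (u(y) = (5/9)/5 = (5*(1/9))/5 = (1/5)*(5/9) = 1/9)
h(s, v) = -1595/9 (h(s, v) = (1/9 + 16)*(-11) = (145/9)*(-11) = -1595/9)
1/(356308 + h(803, -373)) = 1/(356308 - 1595/9) = 1/(3205177/9) = 9/3205177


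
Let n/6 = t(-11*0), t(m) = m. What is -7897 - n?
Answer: -7897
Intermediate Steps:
n = 0 (n = 6*(-11*0) = 6*0 = 0)
-7897 - n = -7897 - 1*0 = -7897 + 0 = -7897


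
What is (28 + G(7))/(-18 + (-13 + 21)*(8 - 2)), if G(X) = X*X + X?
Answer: 14/5 ≈ 2.8000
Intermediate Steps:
G(X) = X + X**2 (G(X) = X**2 + X = X + X**2)
(28 + G(7))/(-18 + (-13 + 21)*(8 - 2)) = (28 + 7*(1 + 7))/(-18 + (-13 + 21)*(8 - 2)) = (28 + 7*8)/(-18 + 8*6) = (28 + 56)/(-18 + 48) = 84/30 = 84*(1/30) = 14/5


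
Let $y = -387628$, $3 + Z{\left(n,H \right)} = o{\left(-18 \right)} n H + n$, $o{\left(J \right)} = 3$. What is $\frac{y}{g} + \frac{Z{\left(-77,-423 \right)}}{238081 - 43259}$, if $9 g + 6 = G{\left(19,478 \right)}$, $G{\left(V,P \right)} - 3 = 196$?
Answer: $- \frac{679647316775}{37600646} \approx -18075.0$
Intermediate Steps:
$G{\left(V,P \right)} = 199$ ($G{\left(V,P \right)} = 3 + 196 = 199$)
$g = \frac{193}{9}$ ($g = - \frac{2}{3} + \frac{1}{9} \cdot 199 = - \frac{2}{3} + \frac{199}{9} = \frac{193}{9} \approx 21.444$)
$Z{\left(n,H \right)} = -3 + n + 3 H n$ ($Z{\left(n,H \right)} = -3 + \left(3 n H + n\right) = -3 + \left(3 H n + n\right) = -3 + \left(n + 3 H n\right) = -3 + n + 3 H n$)
$\frac{y}{g} + \frac{Z{\left(-77,-423 \right)}}{238081 - 43259} = - \frac{387628}{\frac{193}{9}} + \frac{-3 - 77 + 3 \left(-423\right) \left(-77\right)}{238081 - 43259} = \left(-387628\right) \frac{9}{193} + \frac{-3 - 77 + 97713}{194822} = - \frac{3488652}{193} + 97633 \cdot \frac{1}{194822} = - \frac{3488652}{193} + \frac{97633}{194822} = - \frac{679647316775}{37600646}$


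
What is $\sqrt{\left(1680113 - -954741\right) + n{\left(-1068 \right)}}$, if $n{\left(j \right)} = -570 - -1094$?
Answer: $\sqrt{2635378} \approx 1623.4$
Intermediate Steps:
$n{\left(j \right)} = 524$ ($n{\left(j \right)} = -570 + 1094 = 524$)
$\sqrt{\left(1680113 - -954741\right) + n{\left(-1068 \right)}} = \sqrt{\left(1680113 - -954741\right) + 524} = \sqrt{\left(1680113 + 954741\right) + 524} = \sqrt{2634854 + 524} = \sqrt{2635378}$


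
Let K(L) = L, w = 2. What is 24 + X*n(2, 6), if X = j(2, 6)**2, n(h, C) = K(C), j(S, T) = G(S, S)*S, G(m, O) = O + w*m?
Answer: 888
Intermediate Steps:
G(m, O) = O + 2*m
j(S, T) = 3*S**2 (j(S, T) = (S + 2*S)*S = (3*S)*S = 3*S**2)
n(h, C) = C
X = 144 (X = (3*2**2)**2 = (3*4)**2 = 12**2 = 144)
24 + X*n(2, 6) = 24 + 144*6 = 24 + 864 = 888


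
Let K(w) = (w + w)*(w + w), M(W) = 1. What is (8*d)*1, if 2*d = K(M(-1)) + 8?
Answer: 48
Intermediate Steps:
K(w) = 4*w**2 (K(w) = (2*w)*(2*w) = 4*w**2)
d = 6 (d = (4*1**2 + 8)/2 = (4*1 + 8)/2 = (4 + 8)/2 = (1/2)*12 = 6)
(8*d)*1 = (8*6)*1 = 48*1 = 48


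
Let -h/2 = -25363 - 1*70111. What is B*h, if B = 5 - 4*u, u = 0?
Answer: 954740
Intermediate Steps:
h = 190948 (h = -2*(-25363 - 1*70111) = -2*(-25363 - 70111) = -2*(-95474) = 190948)
B = 5 (B = 5 - 4*0 = 5 + 0 = 5)
B*h = 5*190948 = 954740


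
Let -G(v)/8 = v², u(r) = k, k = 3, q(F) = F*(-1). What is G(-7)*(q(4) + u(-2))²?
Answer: -392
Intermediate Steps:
q(F) = -F
u(r) = 3
G(v) = -8*v²
G(-7)*(q(4) + u(-2))² = (-8*(-7)²)*(-1*4 + 3)² = (-8*49)*(-4 + 3)² = -392*(-1)² = -392*1 = -392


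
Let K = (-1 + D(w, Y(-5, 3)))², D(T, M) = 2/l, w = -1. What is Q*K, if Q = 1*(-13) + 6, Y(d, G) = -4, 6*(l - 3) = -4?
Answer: -⅐ ≈ -0.14286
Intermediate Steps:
l = 7/3 (l = 3 + (⅙)*(-4) = 3 - ⅔ = 7/3 ≈ 2.3333)
D(T, M) = 6/7 (D(T, M) = 2/(7/3) = 2*(3/7) = 6/7)
Q = -7 (Q = -13 + 6 = -7)
K = 1/49 (K = (-1 + 6/7)² = (-⅐)² = 1/49 ≈ 0.020408)
Q*K = -7*1/49 = -⅐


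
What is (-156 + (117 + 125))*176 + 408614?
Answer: 423750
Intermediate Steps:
(-156 + (117 + 125))*176 + 408614 = (-156 + 242)*176 + 408614 = 86*176 + 408614 = 15136 + 408614 = 423750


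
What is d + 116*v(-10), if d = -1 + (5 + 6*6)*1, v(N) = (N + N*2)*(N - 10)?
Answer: 69640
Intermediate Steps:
v(N) = 3*N*(-10 + N) (v(N) = (N + 2*N)*(-10 + N) = (3*N)*(-10 + N) = 3*N*(-10 + N))
d = 40 (d = -1 + (5 + 36)*1 = -1 + 41*1 = -1 + 41 = 40)
d + 116*v(-10) = 40 + 116*(3*(-10)*(-10 - 10)) = 40 + 116*(3*(-10)*(-20)) = 40 + 116*600 = 40 + 69600 = 69640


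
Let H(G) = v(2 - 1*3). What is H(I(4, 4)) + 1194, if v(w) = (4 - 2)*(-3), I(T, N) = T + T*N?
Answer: 1188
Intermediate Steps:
I(T, N) = T + N*T
v(w) = -6 (v(w) = 2*(-3) = -6)
H(G) = -6
H(I(4, 4)) + 1194 = -6 + 1194 = 1188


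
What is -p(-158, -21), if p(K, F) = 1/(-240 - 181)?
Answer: 1/421 ≈ 0.0023753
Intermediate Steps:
p(K, F) = -1/421 (p(K, F) = 1/(-421) = -1/421)
-p(-158, -21) = -1*(-1/421) = 1/421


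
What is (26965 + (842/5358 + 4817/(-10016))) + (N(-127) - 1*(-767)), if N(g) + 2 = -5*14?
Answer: 742188330233/26832864 ≈ 27660.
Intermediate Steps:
N(g) = -72 (N(g) = -2 - 5*14 = -2 - 70 = -72)
(26965 + (842/5358 + 4817/(-10016))) + (N(-127) - 1*(-767)) = (26965 + (842/5358 + 4817/(-10016))) + (-72 - 1*(-767)) = (26965 + (842*(1/5358) + 4817*(-1/10016))) + (-72 + 767) = (26965 + (421/2679 - 4817/10016)) + 695 = (26965 - 8688007/26832864) + 695 = 723539489753/26832864 + 695 = 742188330233/26832864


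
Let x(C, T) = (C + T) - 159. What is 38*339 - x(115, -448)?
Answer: 13374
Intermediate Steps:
x(C, T) = -159 + C + T
38*339 - x(115, -448) = 38*339 - (-159 + 115 - 448) = 12882 - 1*(-492) = 12882 + 492 = 13374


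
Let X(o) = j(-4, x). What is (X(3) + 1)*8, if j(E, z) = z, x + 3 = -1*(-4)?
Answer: 16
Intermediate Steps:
x = 1 (x = -3 - 1*(-4) = -3 + 4 = 1)
X(o) = 1
(X(3) + 1)*8 = (1 + 1)*8 = 2*8 = 16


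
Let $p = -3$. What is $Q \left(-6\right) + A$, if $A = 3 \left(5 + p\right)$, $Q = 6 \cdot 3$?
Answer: $-102$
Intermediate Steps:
$Q = 18$
$A = 6$ ($A = 3 \left(5 - 3\right) = 3 \cdot 2 = 6$)
$Q \left(-6\right) + A = 18 \left(-6\right) + 6 = -108 + 6 = -102$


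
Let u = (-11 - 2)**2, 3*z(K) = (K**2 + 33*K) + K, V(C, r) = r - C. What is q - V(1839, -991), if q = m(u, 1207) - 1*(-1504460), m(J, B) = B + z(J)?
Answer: 4559798/3 ≈ 1.5199e+6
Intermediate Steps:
z(K) = K**2/3 + 34*K/3 (z(K) = ((K**2 + 33*K) + K)/3 = (K**2 + 34*K)/3 = K**2/3 + 34*K/3)
u = 169 (u = (-13)**2 = 169)
m(J, B) = B + J*(34 + J)/3
q = 4551308/3 (q = (1207 + (1/3)*169*(34 + 169)) - 1*(-1504460) = (1207 + (1/3)*169*203) + 1504460 = (1207 + 34307/3) + 1504460 = 37928/3 + 1504460 = 4551308/3 ≈ 1.5171e+6)
q - V(1839, -991) = 4551308/3 - (-991 - 1*1839) = 4551308/3 - (-991 - 1839) = 4551308/3 - 1*(-2830) = 4551308/3 + 2830 = 4559798/3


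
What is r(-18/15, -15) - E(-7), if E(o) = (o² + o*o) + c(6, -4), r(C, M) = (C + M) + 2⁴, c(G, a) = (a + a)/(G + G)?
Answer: -1463/15 ≈ -97.533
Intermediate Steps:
c(G, a) = a/G (c(G, a) = (2*a)/((2*G)) = (2*a)*(1/(2*G)) = a/G)
r(C, M) = 16 + C + M (r(C, M) = (C + M) + 16 = 16 + C + M)
E(o) = -⅔ + 2*o² (E(o) = (o² + o*o) - 4/6 = (o² + o²) - 4*⅙ = 2*o² - ⅔ = -⅔ + 2*o²)
r(-18/15, -15) - E(-7) = (16 - 18/15 - 15) - (-⅔ + 2*(-7)²) = (16 - 18*1/15 - 15) - (-⅔ + 2*49) = (16 - 6/5 - 15) - (-⅔ + 98) = -⅕ - 1*292/3 = -⅕ - 292/3 = -1463/15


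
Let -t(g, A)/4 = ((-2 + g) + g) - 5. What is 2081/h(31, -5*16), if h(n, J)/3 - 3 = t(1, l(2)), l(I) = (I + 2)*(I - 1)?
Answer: 2081/69 ≈ 30.159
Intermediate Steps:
l(I) = (-1 + I)*(2 + I) (l(I) = (2 + I)*(-1 + I) = (-1 + I)*(2 + I))
t(g, A) = 28 - 8*g (t(g, A) = -4*(((-2 + g) + g) - 5) = -4*((-2 + 2*g) - 5) = -4*(-7 + 2*g) = 28 - 8*g)
h(n, J) = 69 (h(n, J) = 9 + 3*(28 - 8*1) = 9 + 3*(28 - 8) = 9 + 3*20 = 9 + 60 = 69)
2081/h(31, -5*16) = 2081/69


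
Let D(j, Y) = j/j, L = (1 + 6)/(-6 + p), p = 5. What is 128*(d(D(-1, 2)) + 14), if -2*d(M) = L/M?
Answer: 2240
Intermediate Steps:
L = -7 (L = (1 + 6)/(-6 + 5) = 7/(-1) = 7*(-1) = -7)
D(j, Y) = 1
d(M) = 7/(2*M) (d(M) = -(-7)/(2*M) = 7/(2*M))
128*(d(D(-1, 2)) + 14) = 128*((7/2)/1 + 14) = 128*((7/2)*1 + 14) = 128*(7/2 + 14) = 128*(35/2) = 2240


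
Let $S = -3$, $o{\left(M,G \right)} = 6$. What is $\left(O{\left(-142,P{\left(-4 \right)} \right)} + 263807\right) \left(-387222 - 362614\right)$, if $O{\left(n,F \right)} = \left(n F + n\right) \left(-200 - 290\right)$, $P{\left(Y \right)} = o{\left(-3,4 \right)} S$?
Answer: $689139025308$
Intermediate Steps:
$P{\left(Y \right)} = -18$ ($P{\left(Y \right)} = 6 \left(-3\right) = -18$)
$O{\left(n,F \right)} = - 490 n - 490 F n$ ($O{\left(n,F \right)} = \left(F n + n\right) \left(-490\right) = \left(n + F n\right) \left(-490\right) = - 490 n - 490 F n$)
$\left(O{\left(-142,P{\left(-4 \right)} \right)} + 263807\right) \left(-387222 - 362614\right) = \left(\left(-490\right) \left(-142\right) \left(1 - 18\right) + 263807\right) \left(-387222 - 362614\right) = \left(\left(-490\right) \left(-142\right) \left(-17\right) + 263807\right) \left(-749836\right) = \left(-1182860 + 263807\right) \left(-749836\right) = \left(-919053\right) \left(-749836\right) = 689139025308$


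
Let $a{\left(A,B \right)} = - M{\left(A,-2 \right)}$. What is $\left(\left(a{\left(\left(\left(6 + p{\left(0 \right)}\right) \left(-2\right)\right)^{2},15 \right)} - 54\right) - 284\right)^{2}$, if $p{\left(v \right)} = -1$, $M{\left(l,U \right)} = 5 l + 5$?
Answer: $710649$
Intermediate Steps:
$M{\left(l,U \right)} = 5 + 5 l$
$a{\left(A,B \right)} = -5 - 5 A$ ($a{\left(A,B \right)} = - (5 + 5 A) = -5 - 5 A$)
$\left(\left(a{\left(\left(\left(6 + p{\left(0 \right)}\right) \left(-2\right)\right)^{2},15 \right)} - 54\right) - 284\right)^{2} = \left(\left(\left(-5 - 5 \left(\left(6 - 1\right) \left(-2\right)\right)^{2}\right) - 54\right) - 284\right)^{2} = \left(\left(\left(-5 - 5 \left(5 \left(-2\right)\right)^{2}\right) - 54\right) - 284\right)^{2} = \left(\left(\left(-5 - 5 \left(-10\right)^{2}\right) - 54\right) - 284\right)^{2} = \left(\left(\left(-5 - 500\right) - 54\right) - 284\right)^{2} = \left(\left(-505 - 54\right) - 284\right)^{2} = \left(-559 - 284\right)^{2} = \left(-843\right)^{2} = 710649$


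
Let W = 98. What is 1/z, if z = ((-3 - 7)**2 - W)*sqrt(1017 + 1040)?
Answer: sqrt(17)/374 ≈ 0.011024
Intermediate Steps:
z = 22*sqrt(17) (z = ((-3 - 7)**2 - 1*98)*sqrt(1017 + 1040) = ((-10)**2 - 98)*sqrt(2057) = (100 - 98)*(11*sqrt(17)) = 2*(11*sqrt(17)) = 22*sqrt(17) ≈ 90.708)
1/z = 1/(22*sqrt(17)) = sqrt(17)/374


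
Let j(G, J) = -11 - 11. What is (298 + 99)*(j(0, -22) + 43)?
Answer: 8337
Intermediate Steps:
j(G, J) = -22
(298 + 99)*(j(0, -22) + 43) = (298 + 99)*(-22 + 43) = 397*21 = 8337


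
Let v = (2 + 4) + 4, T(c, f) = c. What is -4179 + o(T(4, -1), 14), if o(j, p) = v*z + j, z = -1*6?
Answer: -4235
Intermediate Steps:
v = 10 (v = 6 + 4 = 10)
z = -6
o(j, p) = -60 + j (o(j, p) = 10*(-6) + j = -60 + j)
-4179 + o(T(4, -1), 14) = -4179 + (-60 + 4) = -4179 - 56 = -4235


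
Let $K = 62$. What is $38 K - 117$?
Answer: $2239$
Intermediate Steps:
$38 K - 117 = 38 \cdot 62 - 117 = 2356 - 117 = 2239$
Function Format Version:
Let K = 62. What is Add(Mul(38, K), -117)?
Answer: 2239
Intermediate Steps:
Add(Mul(38, K), -117) = Add(Mul(38, 62), -117) = Add(2356, -117) = 2239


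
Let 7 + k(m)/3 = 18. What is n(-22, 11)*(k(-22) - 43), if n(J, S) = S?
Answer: -110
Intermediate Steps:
k(m) = 33 (k(m) = -21 + 3*18 = -21 + 54 = 33)
n(-22, 11)*(k(-22) - 43) = 11*(33 - 43) = 11*(-10) = -110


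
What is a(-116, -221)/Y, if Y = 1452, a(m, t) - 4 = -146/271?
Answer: 469/196746 ≈ 0.0023838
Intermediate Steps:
a(m, t) = 938/271 (a(m, t) = 4 - 146/271 = 938/271)
a(-116, -221)/Y = (938/271)/1452 = (938/271)*(1/1452) = 469/196746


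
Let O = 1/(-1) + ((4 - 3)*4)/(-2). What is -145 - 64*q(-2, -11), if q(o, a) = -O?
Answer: -337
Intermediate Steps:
O = -3 (O = 1*(-1) + (1*4)*(-1/2) = -1 + 4*(-1/2) = -1 - 2 = -3)
q(o, a) = 3 (q(o, a) = -1*(-3) = 3)
-145 - 64*q(-2, -11) = -145 - 64*3 = -145 - 192 = -337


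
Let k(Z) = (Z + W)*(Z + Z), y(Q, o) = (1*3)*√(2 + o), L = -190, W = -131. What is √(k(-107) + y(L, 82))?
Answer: √(50932 + 6*√21) ≈ 225.74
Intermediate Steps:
y(Q, o) = 3*√(2 + o)
k(Z) = 2*Z*(-131 + Z) (k(Z) = (Z - 131)*(Z + Z) = (-131 + Z)*(2*Z) = 2*Z*(-131 + Z))
√(k(-107) + y(L, 82)) = √(2*(-107)*(-131 - 107) + 3*√(2 + 82)) = √(2*(-107)*(-238) + 3*√84) = √(50932 + 3*(2*√21)) = √(50932 + 6*√21)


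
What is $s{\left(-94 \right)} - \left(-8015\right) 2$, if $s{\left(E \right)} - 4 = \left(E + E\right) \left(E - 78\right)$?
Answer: $48370$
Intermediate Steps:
$s{\left(E \right)} = 4 + 2 E \left(-78 + E\right)$ ($s{\left(E \right)} = 4 + \left(E + E\right) \left(E - 78\right) = 4 + 2 E \left(-78 + E\right)$)
$s{\left(-94 \right)} - \left(-8015\right) 2 = \left(4 - -14664 + 2 \left(-94\right)^{2}\right) - \left(-8015\right) 2 = \left(4 + 14664 + 2 \cdot 8836\right) - -16030 = \left(4 + 14664 + 17672\right) + 16030 = 32340 + 16030 = 48370$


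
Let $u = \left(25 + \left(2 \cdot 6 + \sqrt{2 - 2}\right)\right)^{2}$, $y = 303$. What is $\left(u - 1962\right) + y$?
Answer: $-290$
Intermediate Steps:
$u = 1369$ ($u = \left(25 + \left(12 + \sqrt{0}\right)\right)^{2} = \left(25 + \left(12 + 0\right)\right)^{2} = \left(25 + 12\right)^{2} = 37^{2} = 1369$)
$\left(u - 1962\right) + y = \left(1369 - 1962\right) + 303 = -593 + 303 = -290$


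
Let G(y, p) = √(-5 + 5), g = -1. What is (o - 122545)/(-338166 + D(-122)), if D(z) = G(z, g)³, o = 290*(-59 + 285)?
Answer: 57005/338166 ≈ 0.16857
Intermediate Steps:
G(y, p) = 0 (G(y, p) = √0 = 0)
o = 65540 (o = 290*226 = 65540)
D(z) = 0 (D(z) = 0³ = 0)
(o - 122545)/(-338166 + D(-122)) = (65540 - 122545)/(-338166 + 0) = -57005/(-338166) = -57005*(-1/338166) = 57005/338166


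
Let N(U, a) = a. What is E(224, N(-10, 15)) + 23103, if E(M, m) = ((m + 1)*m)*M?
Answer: 76863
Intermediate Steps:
E(M, m) = M*m*(1 + m) (E(M, m) = ((1 + m)*m)*M = (m*(1 + m))*M = M*m*(1 + m))
E(224, N(-10, 15)) + 23103 = 224*15*(1 + 15) + 23103 = 224*15*16 + 23103 = 53760 + 23103 = 76863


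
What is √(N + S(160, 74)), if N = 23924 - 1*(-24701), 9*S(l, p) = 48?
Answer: √437673/3 ≈ 220.52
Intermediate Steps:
S(l, p) = 16/3 (S(l, p) = (⅑)*48 = 16/3)
N = 48625 (N = 23924 + 24701 = 48625)
√(N + S(160, 74)) = √(48625 + 16/3) = √(145891/3) = √437673/3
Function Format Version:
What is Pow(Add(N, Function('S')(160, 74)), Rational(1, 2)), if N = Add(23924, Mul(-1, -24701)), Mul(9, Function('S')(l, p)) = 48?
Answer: Mul(Rational(1, 3), Pow(437673, Rational(1, 2))) ≈ 220.52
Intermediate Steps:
Function('S')(l, p) = Rational(16, 3) (Function('S')(l, p) = Mul(Rational(1, 9), 48) = Rational(16, 3))
N = 48625 (N = Add(23924, 24701) = 48625)
Pow(Add(N, Function('S')(160, 74)), Rational(1, 2)) = Pow(Add(48625, Rational(16, 3)), Rational(1, 2)) = Pow(Rational(145891, 3), Rational(1, 2)) = Mul(Rational(1, 3), Pow(437673, Rational(1, 2)))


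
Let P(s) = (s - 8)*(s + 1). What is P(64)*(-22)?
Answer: -80080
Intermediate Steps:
P(s) = (1 + s)*(-8 + s) (P(s) = (-8 + s)*(1 + s) = (1 + s)*(-8 + s))
P(64)*(-22) = (-8 + 64² - 7*64)*(-22) = (-8 + 4096 - 448)*(-22) = 3640*(-22) = -80080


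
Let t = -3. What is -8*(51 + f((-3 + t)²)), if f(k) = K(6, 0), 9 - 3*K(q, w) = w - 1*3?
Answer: -440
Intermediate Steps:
K(q, w) = 4 - w/3 (K(q, w) = 3 - (w - 1*3)/3 = 3 - (w - 3)/3 = 3 - (-3 + w)/3 = 3 + (1 - w/3) = 4 - w/3)
f(k) = 4 (f(k) = 4 - ⅓*0 = 4 + 0 = 4)
-8*(51 + f((-3 + t)²)) = -8*(51 + 4) = -8*55 = -440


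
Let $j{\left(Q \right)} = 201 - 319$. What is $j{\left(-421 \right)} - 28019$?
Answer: $-28137$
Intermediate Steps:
$j{\left(Q \right)} = -118$ ($j{\left(Q \right)} = 201 - 319 = -118$)
$j{\left(-421 \right)} - 28019 = -118 - 28019 = -28137$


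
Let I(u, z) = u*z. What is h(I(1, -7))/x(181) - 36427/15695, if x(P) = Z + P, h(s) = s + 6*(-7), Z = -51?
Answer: -15081/5590 ≈ -2.6979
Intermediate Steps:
h(s) = -42 + s (h(s) = s - 42 = -42 + s)
x(P) = -51 + P
h(I(1, -7))/x(181) - 36427/15695 = (-42 + 1*(-7))/(-51 + 181) - 36427/15695 = (-42 - 7)/130 - 36427*1/15695 = -49*1/130 - 499/215 = -49/130 - 499/215 = -15081/5590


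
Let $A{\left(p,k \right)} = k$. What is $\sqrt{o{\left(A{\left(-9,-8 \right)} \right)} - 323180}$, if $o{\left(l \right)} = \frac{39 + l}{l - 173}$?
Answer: $\frac{i \sqrt{10587705591}}{181} \approx 568.49 i$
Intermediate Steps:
$o{\left(l \right)} = \frac{39 + l}{-173 + l}$
$\sqrt{o{\left(A{\left(-9,-8 \right)} \right)} - 323180} = \sqrt{\frac{39 - 8}{-173 - 8} - 323180} = \sqrt{\frac{1}{-181} \cdot 31 - 323180} = \sqrt{\left(- \frac{1}{181}\right) 31 - 323180} = \sqrt{- \frac{31}{181} - 323180} = \sqrt{- \frac{58495611}{181}} = \frac{i \sqrt{10587705591}}{181}$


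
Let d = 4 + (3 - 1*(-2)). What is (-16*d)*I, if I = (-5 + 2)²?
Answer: -1296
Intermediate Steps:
I = 9 (I = (-3)² = 9)
d = 9 (d = 4 + (3 + 2) = 4 + 5 = 9)
(-16*d)*I = -16*9*9 = -144*9 = -1296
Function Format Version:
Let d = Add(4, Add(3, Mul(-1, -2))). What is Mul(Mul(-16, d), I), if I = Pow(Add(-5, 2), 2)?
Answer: -1296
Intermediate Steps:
I = 9 (I = Pow(-3, 2) = 9)
d = 9 (d = Add(4, Add(3, 2)) = Add(4, 5) = 9)
Mul(Mul(-16, d), I) = Mul(Mul(-16, 9), 9) = Mul(-144, 9) = -1296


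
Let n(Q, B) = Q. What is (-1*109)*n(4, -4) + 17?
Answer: -419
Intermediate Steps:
(-1*109)*n(4, -4) + 17 = -1*109*4 + 17 = -109*4 + 17 = -436 + 17 = -419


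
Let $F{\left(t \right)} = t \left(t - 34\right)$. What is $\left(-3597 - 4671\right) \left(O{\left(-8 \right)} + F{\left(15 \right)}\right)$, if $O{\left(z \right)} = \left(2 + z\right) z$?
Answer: $1959516$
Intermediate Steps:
$O{\left(z \right)} = z \left(2 + z\right)$
$F{\left(t \right)} = t \left(-34 + t\right)$
$\left(-3597 - 4671\right) \left(O{\left(-8 \right)} + F{\left(15 \right)}\right) = \left(-3597 - 4671\right) \left(- 8 \left(2 - 8\right) + 15 \left(-34 + 15\right)\right) = - 8268 \left(\left(-8\right) \left(-6\right) + 15 \left(-19\right)\right) = - 8268 \left(48 - 285\right) = \left(-8268\right) \left(-237\right) = 1959516$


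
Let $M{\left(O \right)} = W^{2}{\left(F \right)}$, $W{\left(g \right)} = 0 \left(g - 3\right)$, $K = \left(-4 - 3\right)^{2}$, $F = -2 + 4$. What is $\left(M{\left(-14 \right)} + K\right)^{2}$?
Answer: $2401$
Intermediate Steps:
$F = 2$
$K = 49$ ($K = \left(-7\right)^{2} = 49$)
$W{\left(g \right)} = 0$ ($W{\left(g \right)} = 0 \left(-3 + g\right) = 0$)
$M{\left(O \right)} = 0$ ($M{\left(O \right)} = 0^{2} = 0$)
$\left(M{\left(-14 \right)} + K\right)^{2} = \left(0 + 49\right)^{2} = 49^{2} = 2401$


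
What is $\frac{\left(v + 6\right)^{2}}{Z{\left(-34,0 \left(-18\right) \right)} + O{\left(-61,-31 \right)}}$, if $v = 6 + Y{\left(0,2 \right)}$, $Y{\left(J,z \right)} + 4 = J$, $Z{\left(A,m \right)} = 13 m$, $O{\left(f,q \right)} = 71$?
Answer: $\frac{64}{71} \approx 0.90141$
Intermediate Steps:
$Y{\left(J,z \right)} = -4 + J$
$v = 2$ ($v = 6 + \left(-4 + 0\right) = 6 - 4 = 2$)
$\frac{\left(v + 6\right)^{2}}{Z{\left(-34,0 \left(-18\right) \right)} + O{\left(-61,-31 \right)}} = \frac{\left(2 + 6\right)^{2}}{13 \cdot 0 \left(-18\right) + 71} = \frac{8^{2}}{13 \cdot 0 + 71} = \frac{64}{0 + 71} = \frac{64}{71}$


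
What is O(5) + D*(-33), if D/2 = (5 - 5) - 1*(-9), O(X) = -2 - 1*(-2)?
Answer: -594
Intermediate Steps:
O(X) = 0 (O(X) = -2 + 2 = 0)
D = 18 (D = 2*((5 - 5) - 1*(-9)) = 2*(0 + 9) = 2*9 = 18)
O(5) + D*(-33) = 0 + 18*(-33) = 0 - 594 = -594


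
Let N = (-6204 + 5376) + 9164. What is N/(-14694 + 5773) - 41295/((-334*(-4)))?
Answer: -379529591/11918456 ≈ -31.844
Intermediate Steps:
N = 8336 (N = -828 + 9164 = 8336)
N/(-14694 + 5773) - 41295/((-334*(-4))) = 8336/(-14694 + 5773) - 41295/((-334*(-4))) = 8336/(-8921) - 41295/1336 = 8336*(-1/8921) - 41295*1/1336 = -8336/8921 - 41295/1336 = -379529591/11918456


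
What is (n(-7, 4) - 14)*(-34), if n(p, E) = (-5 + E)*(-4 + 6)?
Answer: 544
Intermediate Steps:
n(p, E) = -10 + 2*E (n(p, E) = (-5 + E)*2 = -10 + 2*E)
(n(-7, 4) - 14)*(-34) = ((-10 + 2*4) - 14)*(-34) = ((-10 + 8) - 14)*(-34) = (-2 - 14)*(-34) = -16*(-34) = 544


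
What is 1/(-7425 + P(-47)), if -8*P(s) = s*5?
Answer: -8/59165 ≈ -0.00013521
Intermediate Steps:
P(s) = -5*s/8 (P(s) = -s*5/8 = -5*s/8)
1/(-7425 + P(-47)) = 1/(-7425 - 5/8*(-47)) = 1/(-7425 + 235/8) = 1/(-59165/8) = -8/59165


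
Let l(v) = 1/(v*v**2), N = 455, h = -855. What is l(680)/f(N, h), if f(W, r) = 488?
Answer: 1/153442816000 ≈ 6.5171e-12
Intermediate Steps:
l(v) = v**(-3) (l(v) = 1/(v**3) = v**(-3))
l(680)/f(N, h) = 1/(680**3*488) = (1/314432000)*(1/488) = 1/153442816000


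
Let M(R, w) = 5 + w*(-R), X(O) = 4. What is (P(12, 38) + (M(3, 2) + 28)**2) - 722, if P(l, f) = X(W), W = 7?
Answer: 11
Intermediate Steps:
P(l, f) = 4
M(R, w) = 5 - R*w
(P(12, 38) + (M(3, 2) + 28)**2) - 722 = (4 + ((5 - 1*3*2) + 28)**2) - 722 = (4 + ((5 - 6) + 28)**2) - 722 = (4 + (-1 + 28)**2) - 722 = (4 + 27**2) - 722 = (4 + 729) - 722 = 733 - 722 = 11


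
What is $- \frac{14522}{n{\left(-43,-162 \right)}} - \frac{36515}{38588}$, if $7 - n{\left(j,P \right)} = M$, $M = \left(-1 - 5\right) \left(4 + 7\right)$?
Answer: $- \frac{563040531}{2816924} \approx -199.88$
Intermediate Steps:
$M = -66$ ($M = \left(-6\right) 11 = -66$)
$n{\left(j,P \right)} = 73$ ($n{\left(j,P \right)} = 7 - -66 = 7 + 66 = 73$)
$- \frac{14522}{n{\left(-43,-162 \right)}} - \frac{36515}{38588} = - \frac{14522}{73} - \frac{36515}{38588} = - \frac{563040531}{2816924}$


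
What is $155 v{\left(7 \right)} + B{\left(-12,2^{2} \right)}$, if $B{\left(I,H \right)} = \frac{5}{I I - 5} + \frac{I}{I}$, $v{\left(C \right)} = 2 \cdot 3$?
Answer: $\frac{129414}{139} \approx 931.04$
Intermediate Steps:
$v{\left(C \right)} = 6$
$B{\left(I,H \right)} = 1 + \frac{5}{-5 + I^{2}}$ ($B{\left(I,H \right)} = \frac{5}{I^{2} - 5} + 1 = \frac{5}{-5 + I^{2}} + 1 = 1 + \frac{5}{-5 + I^{2}}$)
$155 v{\left(7 \right)} + B{\left(-12,2^{2} \right)} = 155 \cdot 6 + \frac{\left(-12\right)^{2}}{-5 + \left(-12\right)^{2}} = 930 + \frac{144}{-5 + 144} = 930 + \frac{144}{139} = \frac{129414}{139}$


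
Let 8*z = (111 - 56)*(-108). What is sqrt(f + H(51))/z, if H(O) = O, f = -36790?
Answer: -2*I*sqrt(36739)/1485 ≈ -0.25815*I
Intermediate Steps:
z = -1485/2 (z = ((111 - 56)*(-108))/8 = (55*(-108))/8 = (1/8)*(-5940) = -1485/2 ≈ -742.50)
sqrt(f + H(51))/z = sqrt(-36790 + 51)/(-1485/2) = sqrt(-36739)*(-2/1485) = (I*sqrt(36739))*(-2/1485) = -2*I*sqrt(36739)/1485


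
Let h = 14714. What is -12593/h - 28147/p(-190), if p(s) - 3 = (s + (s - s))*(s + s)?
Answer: -189058191/151770706 ≈ -1.2457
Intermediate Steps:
p(s) = 3 + 2*s² (p(s) = 3 + (s + (s - s))*(s + s) = 3 + (s + 0)*(2*s) = 3 + s*(2*s) = 3 + 2*s²)
-12593/h - 28147/p(-190) = -12593/14714 - 28147/(3 + 2*(-190)²) = -12593*1/14714 - 28147/(3 + 2*36100) = -1799/2102 - 28147/(3 + 72200) = -1799/2102 - 28147/72203 = -189058191/151770706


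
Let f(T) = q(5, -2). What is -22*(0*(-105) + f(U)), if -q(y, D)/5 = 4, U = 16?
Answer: 440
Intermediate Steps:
q(y, D) = -20 (q(y, D) = -5*4 = -20)
f(T) = -20
-22*(0*(-105) + f(U)) = -22*(0*(-105) - 20) = -22*(0 - 20) = -22*(-20) = 440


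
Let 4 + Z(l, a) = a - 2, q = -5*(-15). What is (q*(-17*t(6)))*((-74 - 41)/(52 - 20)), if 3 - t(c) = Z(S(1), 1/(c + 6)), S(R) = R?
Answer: 5229625/128 ≈ 40856.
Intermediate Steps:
q = 75
Z(l, a) = -6 + a (Z(l, a) = -4 + (a - 2) = -4 + (-2 + a) = -6 + a)
t(c) = 9 - 1/(6 + c) (t(c) = 3 - (-6 + 1/(c + 6)) = 3 - (-6 + 1/(6 + c)) = 3 + (6 - 1/(6 + c)) = 9 - 1/(6 + c))
(q*(-17*t(6)))*((-74 - 41)/(52 - 20)) = (75*(-17*(53 + 9*6)/(6 + 6)))*((-74 - 41)/(52 - 20)) = (75*(-17*(53 + 54)/12))*(-115/32) = (75*(-17*107/12))*(-115*1/32) = (75*(-17*107/12))*(-115/32) = (75*(-1819/12))*(-115/32) = -45475/4*(-115/32) = 5229625/128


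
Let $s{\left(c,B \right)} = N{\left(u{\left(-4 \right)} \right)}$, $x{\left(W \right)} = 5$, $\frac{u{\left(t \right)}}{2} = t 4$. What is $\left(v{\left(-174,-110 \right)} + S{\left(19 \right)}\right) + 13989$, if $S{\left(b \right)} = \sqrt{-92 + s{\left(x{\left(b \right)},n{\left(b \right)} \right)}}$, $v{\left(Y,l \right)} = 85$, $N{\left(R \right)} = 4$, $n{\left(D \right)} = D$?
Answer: $14074 + 2 i \sqrt{22} \approx 14074.0 + 9.3808 i$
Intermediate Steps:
$u{\left(t \right)} = 8 t$ ($u{\left(t \right)} = 2 t 4 = 2 \cdot 4 t = 8 t$)
$s{\left(c,B \right)} = 4$
$S{\left(b \right)} = 2 i \sqrt{22}$ ($S{\left(b \right)} = \sqrt{-92 + 4} = \sqrt{-88} = 2 i \sqrt{22}$)
$\left(v{\left(-174,-110 \right)} + S{\left(19 \right)}\right) + 13989 = \left(85 + 2 i \sqrt{22}\right) + 13989 = 14074 + 2 i \sqrt{22}$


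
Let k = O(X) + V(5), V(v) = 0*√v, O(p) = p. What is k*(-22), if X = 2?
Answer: -44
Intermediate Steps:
V(v) = 0
k = 2 (k = 2 + 0 = 2)
k*(-22) = 2*(-22) = -44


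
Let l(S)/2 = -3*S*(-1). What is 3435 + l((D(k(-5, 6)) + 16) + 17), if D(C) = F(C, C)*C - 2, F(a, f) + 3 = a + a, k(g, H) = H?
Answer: 3945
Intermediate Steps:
F(a, f) = -3 + 2*a (F(a, f) = -3 + (a + a) = -3 + 2*a)
D(C) = -2 + C*(-3 + 2*C) (D(C) = (-3 + 2*C)*C - 2 = C*(-3 + 2*C) - 2 = -2 + C*(-3 + 2*C))
l(S) = 6*S (l(S) = 2*(-3*S*(-1)) = 2*(3*S) = 6*S)
3435 + l((D(k(-5, 6)) + 16) + 17) = 3435 + 6*(((-2 + 6*(-3 + 2*6)) + 16) + 17) = 3435 + 6*(((-2 + 6*(-3 + 12)) + 16) + 17) = 3435 + 6*(((-2 + 6*9) + 16) + 17) = 3435 + 6*(((-2 + 54) + 16) + 17) = 3435 + 6*((52 + 16) + 17) = 3435 + 6*(68 + 17) = 3435 + 6*85 = 3435 + 510 = 3945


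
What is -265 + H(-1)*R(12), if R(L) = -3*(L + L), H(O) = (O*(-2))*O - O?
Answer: -193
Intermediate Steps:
H(O) = -O - 2*O**2 (H(O) = (-2*O)*O - O = -2*O**2 - O = -O - 2*O**2)
R(L) = -6*L
-265 + H(-1)*R(12) = -265 + (-1*(-1)*(1 + 2*(-1)))*(-6*12) = -265 - 1*(-1)*(1 - 2)*(-72) = -265 - 1*(-1)*(-1)*(-72) = -265 - 1*(-72) = -265 + 72 = -193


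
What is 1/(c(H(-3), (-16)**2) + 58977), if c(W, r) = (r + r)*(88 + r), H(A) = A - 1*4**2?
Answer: 1/235105 ≈ 4.2534e-6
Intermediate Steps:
H(A) = -16 + A (H(A) = A - 1*16 = A - 16 = -16 + A)
c(W, r) = 2*r*(88 + r) (c(W, r) = (2*r)*(88 + r) = 2*r*(88 + r))
1/(c(H(-3), (-16)**2) + 58977) = 1/(2*(-16)**2*(88 + (-16)**2) + 58977) = 1/(2*256*(88 + 256) + 58977) = 1/(2*256*344 + 58977) = 1/(176128 + 58977) = 1/235105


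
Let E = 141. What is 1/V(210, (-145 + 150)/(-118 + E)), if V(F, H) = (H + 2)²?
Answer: 529/2601 ≈ 0.20338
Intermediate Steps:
V(F, H) = (2 + H)²
1/V(210, (-145 + 150)/(-118 + E)) = 1/((2 + (-145 + 150)/(-118 + 141))²) = 1/((2 + 5/23)²) = 1/((51/23)²) = 1/(2601/529) = 529/2601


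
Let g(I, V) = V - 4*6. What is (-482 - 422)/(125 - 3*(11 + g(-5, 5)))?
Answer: -904/149 ≈ -6.0671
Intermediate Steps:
g(I, V) = -24 + V (g(I, V) = V - 24 = -24 + V)
(-482 - 422)/(125 - 3*(11 + g(-5, 5))) = (-482 - 422)/(125 - 3*(11 + (-24 + 5))) = -904/(125 - 3*(11 - 19)) = -904/(125 - 3*(-8)) = -904/(125 + 24) = -904/149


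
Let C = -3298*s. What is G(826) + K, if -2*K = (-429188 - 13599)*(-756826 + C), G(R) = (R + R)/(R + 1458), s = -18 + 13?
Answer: -93590085160923/571 ≈ -1.6391e+11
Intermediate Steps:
s = -5
C = 16490 (C = -3298*(-5) = 16490)
G(R) = 2*R/(1458 + R) (G(R) = (2*R)/(1458 + R) = 2*R/(1458 + R))
K = -163905578216 (K = -(-429188 - 13599)*(-756826 + 16490)/2 = -(-442787)*(-740336)/2 = -½*327811156432 = -163905578216)
G(826) + K = 2*826/(1458 + 826) - 163905578216 = 2*826/2284 - 163905578216 = 2*826*(1/2284) - 163905578216 = 413/571 - 163905578216 = -93590085160923/571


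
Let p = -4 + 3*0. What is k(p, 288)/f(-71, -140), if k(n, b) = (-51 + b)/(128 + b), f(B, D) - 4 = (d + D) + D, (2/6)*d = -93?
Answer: -79/76960 ≈ -0.0010265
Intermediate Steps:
d = -279 (d = 3*(-93) = -279)
p = -4 (p = -4 + 0 = -4)
f(B, D) = -275 + 2*D (f(B, D) = 4 + ((-279 + D) + D) = 4 + (-279 + 2*D) = -275 + 2*D)
k(n, b) = (-51 + b)/(128 + b)
k(p, 288)/f(-71, -140) = ((-51 + 288)/(128 + 288))/(-275 + 2*(-140)) = (237/416)/(-275 - 280) = ((1/416)*237)/(-555) = (237/416)*(-1/555) = -79/76960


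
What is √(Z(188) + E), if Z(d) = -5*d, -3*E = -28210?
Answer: √76170/3 ≈ 91.996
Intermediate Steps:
E = 28210/3 (E = -⅓*(-28210) = 28210/3 ≈ 9403.3)
√(Z(188) + E) = √(-5*188 + 28210/3) = √(-940 + 28210/3) = √(25390/3) = √76170/3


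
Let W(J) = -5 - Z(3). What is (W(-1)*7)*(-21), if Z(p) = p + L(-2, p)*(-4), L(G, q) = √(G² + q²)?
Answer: 1176 - 588*√13 ≈ -944.06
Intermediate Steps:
Z(p) = p - 4*√(4 + p²) (Z(p) = p + √((-2)² + p²)*(-4) = p + √(4 + p²)*(-4) = p - 4*√(4 + p²))
W(J) = -8 + 4*√13 (W(J) = -5 - (3 - 4*√(4 + 3²)) = -5 - (3 - 4*√(4 + 9)) = -5 - (3 - 4*√13) = -5 + (-3 + 4*√13) = -8 + 4*√13)
(W(-1)*7)*(-21) = ((-8 + 4*√13)*7)*(-21) = (-56 + 28*√13)*(-21) = 1176 - 588*√13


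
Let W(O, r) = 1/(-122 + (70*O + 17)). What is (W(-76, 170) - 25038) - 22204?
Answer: -256287851/5425 ≈ -47242.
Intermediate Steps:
W(O, r) = 1/(-105 + 70*O) (W(O, r) = 1/(-122 + (17 + 70*O)) = 1/(-105 + 70*O))
(W(-76, 170) - 25038) - 22204 = (1/(35*(-3 + 2*(-76))) - 25038) - 22204 = (1/(35*(-3 - 152)) - 25038) - 22204 = ((1/35)/(-155) - 25038) - 22204 = ((1/35)*(-1/155) - 25038) - 22204 = (-1/5425 - 25038) - 22204 = -135831151/5425 - 22204 = -256287851/5425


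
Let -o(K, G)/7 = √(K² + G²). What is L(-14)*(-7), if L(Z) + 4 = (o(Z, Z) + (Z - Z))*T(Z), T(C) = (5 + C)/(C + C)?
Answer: 28 + 441*√2/2 ≈ 339.83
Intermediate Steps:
o(K, G) = -7*√(G² + K²) (o(K, G) = -7*√(K² + G²) = -7*√(G² + K²))
T(C) = (5 + C)/(2*C) (T(C) = (5 + C)/((2*C)) = (5 + C)*(1/(2*C)) = (5 + C)/(2*C))
L(Z) = -4 - 7*√2*√(Z²)*(5 + Z)/(2*Z) (L(Z) = -4 + (-7*√(Z² + Z²) + (Z - Z))*((5 + Z)/(2*Z)) = -4 + (-7*√2*√(Z²) + 0)*((5 + Z)/(2*Z)) = -4 + (-7*√2*√(Z²))*((5 + Z)/(2*Z)) = -4 - 7*√2*√(Z²)*(5 + Z)/(2*Z))
L(-14)*(-7) = ((½)*(-8*(-14) + 7*√2*√((-14)²)*(-5 - 1*(-14)))/(-14))*(-7) = ((½)*(-1/14)*(112 + 7*√2*√196*(-5 + 14)))*(-7) = ((½)*(-1/14)*(112 + 7*√2*14*9))*(-7) = ((½)*(-1/14)*(112 + 882*√2))*(-7) = (-4 - 63*√2/2)*(-7) = 28 + 441*√2/2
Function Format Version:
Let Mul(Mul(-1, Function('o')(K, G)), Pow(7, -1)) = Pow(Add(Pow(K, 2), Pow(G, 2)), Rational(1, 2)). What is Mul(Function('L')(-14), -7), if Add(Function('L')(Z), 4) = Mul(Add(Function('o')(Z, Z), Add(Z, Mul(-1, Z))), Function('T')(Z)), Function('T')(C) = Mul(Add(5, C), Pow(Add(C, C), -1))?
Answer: Add(28, Mul(Rational(441, 2), Pow(2, Rational(1, 2)))) ≈ 339.83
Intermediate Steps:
Function('o')(K, G) = Mul(-7, Pow(Add(Pow(G, 2), Pow(K, 2)), Rational(1, 2))) (Function('o')(K, G) = Mul(-7, Pow(Add(Pow(K, 2), Pow(G, 2)), Rational(1, 2))) = Mul(-7, Pow(Add(Pow(G, 2), Pow(K, 2)), Rational(1, 2))))
Function('T')(C) = Mul(Rational(1, 2), Pow(C, -1), Add(5, C)) (Function('T')(C) = Mul(Add(5, C), Pow(Mul(2, C), -1)) = Mul(Add(5, C), Mul(Rational(1, 2), Pow(C, -1))) = Mul(Rational(1, 2), Pow(C, -1), Add(5, C)))
Function('L')(Z) = Add(-4, Mul(Rational(-7, 2), Pow(2, Rational(1, 2)), Pow(Z, -1), Pow(Pow(Z, 2), Rational(1, 2)), Add(5, Z))) (Function('L')(Z) = Add(-4, Mul(Add(Mul(-7, Pow(Add(Pow(Z, 2), Pow(Z, 2)), Rational(1, 2))), Add(Z, Mul(-1, Z))), Mul(Rational(1, 2), Pow(Z, -1), Add(5, Z)))) = Add(-4, Mul(Add(Mul(-7, Pow(Mul(2, Pow(Z, 2)), Rational(1, 2))), 0), Mul(Rational(1, 2), Pow(Z, -1), Add(5, Z)))) = Add(-4, Mul(Add(Mul(-7, Mul(Pow(2, Rational(1, 2)), Pow(Pow(Z, 2), Rational(1, 2)))), 0), Mul(Rational(1, 2), Pow(Z, -1), Add(5, Z)))) = Add(-4, Mul(Add(Mul(-7, Pow(2, Rational(1, 2)), Pow(Pow(Z, 2), Rational(1, 2))), 0), Mul(Rational(1, 2), Pow(Z, -1), Add(5, Z)))) = Add(-4, Mul(Mul(-7, Pow(2, Rational(1, 2)), Pow(Pow(Z, 2), Rational(1, 2))), Mul(Rational(1, 2), Pow(Z, -1), Add(5, Z)))) = Add(-4, Mul(Rational(-7, 2), Pow(2, Rational(1, 2)), Pow(Z, -1), Pow(Pow(Z, 2), Rational(1, 2)), Add(5, Z))))
Mul(Function('L')(-14), -7) = Mul(Mul(Rational(1, 2), Pow(-14, -1), Add(Mul(-8, -14), Mul(7, Pow(2, Rational(1, 2)), Pow(Pow(-14, 2), Rational(1, 2)), Add(-5, Mul(-1, -14))))), -7) = Mul(Mul(Rational(1, 2), Rational(-1, 14), Add(112, Mul(7, Pow(2, Rational(1, 2)), Pow(196, Rational(1, 2)), Add(-5, 14)))), -7) = Mul(Mul(Rational(1, 2), Rational(-1, 14), Add(112, Mul(7, Pow(2, Rational(1, 2)), 14, 9))), -7) = Mul(Mul(Rational(1, 2), Rational(-1, 14), Add(112, Mul(882, Pow(2, Rational(1, 2))))), -7) = Mul(Add(-4, Mul(Rational(-63, 2), Pow(2, Rational(1, 2)))), -7) = Add(28, Mul(Rational(441, 2), Pow(2, Rational(1, 2))))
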